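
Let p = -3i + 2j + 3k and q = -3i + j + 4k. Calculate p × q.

(5, 3, 3)

i: 2·4 - 3·1 = 8 - 3 = 5
j: 3·(-3) - (-3)·4 = -9 - (-12) = 3
k: (-3)·1 - 2·(-3) = -3 - (-6) = 3
p × q = (5, 3, 3)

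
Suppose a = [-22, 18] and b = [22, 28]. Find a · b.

20

a · b = (-22)·22 + 18·28 = -484 + 504 = 20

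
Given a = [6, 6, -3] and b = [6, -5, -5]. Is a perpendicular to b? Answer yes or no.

a · b = 6·6 + 6·(-5) + (-3)·(-5) = 36 - 30 + 15 = 21
Nonzero, so the vectors are not orthogonal.

no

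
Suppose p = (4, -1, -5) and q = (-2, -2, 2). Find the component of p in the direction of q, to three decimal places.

p · q = 4·(-2) + (-1)·(-2) + (-5)·2 = -8 + 2 - 10 = -16
|q| = √(4 + 4 + 4) = √12 ≈ 3.4641
comp_q p = -16 / √12 ≈ -4.619

-4.619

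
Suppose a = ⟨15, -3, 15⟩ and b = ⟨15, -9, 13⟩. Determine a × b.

i: (-3)·13 - 15·(-9) = -39 - (-135) = 96
j: 15·15 - 15·13 = 225 - 195 = 30
k: 15·(-9) - (-3)·15 = -135 - (-45) = -90
a × b = (96, 30, -90)

(96, 30, -90)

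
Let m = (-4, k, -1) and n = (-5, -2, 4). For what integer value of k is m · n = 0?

8

m · n = (-4)·(-5) + k·(-2) + (-1)·4 = 16 - 2k
Set equal to 0: -2k = -16, so k = 8.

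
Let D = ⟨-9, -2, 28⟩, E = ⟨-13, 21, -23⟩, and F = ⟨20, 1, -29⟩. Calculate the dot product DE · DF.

2860

DE = E − D = (-4, 23, -51)
DF = F − D = (29, 3, -57)
DE · DF = (-4)·29 + 23·3 + (-51)·(-57) = -116 + 69 + 2907 = 2860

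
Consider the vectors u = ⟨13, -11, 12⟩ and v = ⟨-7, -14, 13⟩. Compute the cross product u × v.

(25, -253, -259)

i: (-11)·13 - 12·(-14) = -143 - (-168) = 25
j: 12·(-7) - 13·13 = -84 - 169 = -253
k: 13·(-14) - (-11)·(-7) = -182 - 77 = -259
u × v = (25, -253, -259)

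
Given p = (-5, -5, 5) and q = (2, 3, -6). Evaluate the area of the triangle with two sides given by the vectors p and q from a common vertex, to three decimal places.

12.748

i: (-5)·(-6) - 5·3 = 30 - 15 = 15
j: 5·2 - (-5)·(-6) = 10 - 30 = -20
k: (-5)·3 - (-5)·2 = -15 - (-10) = -5
p × q = (15, -20, -5)
|p × q| = √(15² + (-20)² + (-5)²) = √650 ≈ 25.4951
area = ½ · 25.4951 ≈ 12.748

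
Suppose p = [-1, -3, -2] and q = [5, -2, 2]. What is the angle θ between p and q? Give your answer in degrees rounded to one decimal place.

98.0

p · q = (-1)·5 + (-3)·(-2) + (-2)·2 = -5 + 6 - 4 = -3
|p|² = 1 + 9 + 4 = 14,  |p| = √14 ≈ 3.741657
|q|² = 25 + 4 + 4 = 33,  |q| = √33 ≈ 5.744563
cos θ = -3 / (3.741657 · 5.744563) ≈ -0.13957
θ = arccos(-0.13957) ≈ 98.0°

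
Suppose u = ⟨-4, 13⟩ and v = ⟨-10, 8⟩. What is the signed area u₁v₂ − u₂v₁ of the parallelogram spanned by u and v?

98

(-4)·8 - 13·(-10) = -32 - (-130) = 98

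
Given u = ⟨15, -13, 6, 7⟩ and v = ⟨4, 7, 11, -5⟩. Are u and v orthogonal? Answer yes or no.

yes

u · v = 15·4 + (-13)·7 + 6·11 + 7·(-5) = 60 - 91 + 66 - 35 = 0
Zero, so the vectors are orthogonal.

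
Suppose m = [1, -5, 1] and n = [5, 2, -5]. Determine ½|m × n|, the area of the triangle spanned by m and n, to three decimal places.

i: (-5)·(-5) - 1·2 = 25 - 2 = 23
j: 1·5 - 1·(-5) = 5 - (-5) = 10
k: 1·2 - (-5)·5 = 2 - (-25) = 27
m × n = (23, 10, 27)
|m × n| = √(23² + 10² + 27²) = √1358 ≈ 36.8511
area = ½ · 36.8511 ≈ 18.426

18.426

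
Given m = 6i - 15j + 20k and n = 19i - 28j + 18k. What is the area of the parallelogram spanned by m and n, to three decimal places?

i: (-15)·18 - 20·(-28) = -270 - (-560) = 290
j: 20·19 - 6·18 = 380 - 108 = 272
k: 6·(-28) - (-15)·19 = -168 - (-285) = 117
m × n = (290, 272, 117)
|m × n| = √(290² + 272² + 117²) = √171773 ≈ 414.4551

414.455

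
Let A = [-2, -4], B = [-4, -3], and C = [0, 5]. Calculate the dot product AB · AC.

AB = B − A = (-2, 1)
AC = C − A = (2, 9)
AB · AC = (-2)·2 + 1·9 = -4 + 9 = 5

5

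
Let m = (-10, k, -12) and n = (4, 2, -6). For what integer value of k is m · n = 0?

m · n = (-10)·4 + k·2 + (-12)·(-6) = 32 + 2k
Set equal to 0: 2k = -32, so k = -16.

-16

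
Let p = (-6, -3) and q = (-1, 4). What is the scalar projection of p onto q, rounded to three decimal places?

p · q = (-6)·(-1) + (-3)·4 = 6 - 12 = -6
|q| = √(1 + 16) = √17 ≈ 4.1231
comp_q p = -6 / √17 ≈ -1.455

-1.455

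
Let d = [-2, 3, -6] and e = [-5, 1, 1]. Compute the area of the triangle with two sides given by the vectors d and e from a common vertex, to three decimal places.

17.847

i: 3·1 - (-6)·1 = 3 - (-6) = 9
j: (-6)·(-5) - (-2)·1 = 30 - (-2) = 32
k: (-2)·1 - 3·(-5) = -2 - (-15) = 13
d × e = (9, 32, 13)
|d × e| = √(9² + 32² + 13²) = √1274 ≈ 35.6931
area = ½ · 35.6931 ≈ 17.847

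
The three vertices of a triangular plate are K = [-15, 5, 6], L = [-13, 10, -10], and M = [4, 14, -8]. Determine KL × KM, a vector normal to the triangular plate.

KL = (2, 5, -16)
KM = (19, 9, -14)
i: 5·(-14) - (-16)·9 = -70 - (-144) = 74
j: (-16)·19 - 2·(-14) = -304 - (-28) = -276
k: 2·9 - 5·19 = 18 - 95 = -77
KL × KM = (74, -276, -77)

(74, -276, -77)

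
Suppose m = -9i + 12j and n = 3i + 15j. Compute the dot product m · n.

153

m · n = (-9)·3 + 12·15 = -27 + 180 = 153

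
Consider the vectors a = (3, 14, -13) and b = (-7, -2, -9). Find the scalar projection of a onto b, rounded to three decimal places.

a · b = 3·(-7) + 14·(-2) + (-13)·(-9) = -21 - 28 + 117 = 68
|b| = √(49 + 4 + 81) = √134 ≈ 11.5758
comp_b a = 68 / √134 ≈ 5.874

5.874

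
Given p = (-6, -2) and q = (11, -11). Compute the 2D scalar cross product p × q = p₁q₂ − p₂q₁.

(-6)·(-11) - (-2)·11 = 66 - (-22) = 88

88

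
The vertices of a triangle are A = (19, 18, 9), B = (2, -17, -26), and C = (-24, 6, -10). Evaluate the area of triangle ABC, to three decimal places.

887.377

AB = (-17, -35, -35),  AC = (-43, -12, -19)
i: (-35)·(-19) - (-35)·(-12) = 665 - 420 = 245
j: (-35)·(-43) - (-17)·(-19) = 1505 - 323 = 1182
k: (-17)·(-12) - (-35)·(-43) = 204 - 1505 = -1301
AB × AC = (245, 1182, -1301)
|AB × AC| = √3149750 ≈ 1774.7535
area = ½ · 1774.7535 ≈ 887.377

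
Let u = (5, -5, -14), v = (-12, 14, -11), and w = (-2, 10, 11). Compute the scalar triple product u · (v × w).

v × w:
i: 14·11 - (-11)·10 = 154 - (-110) = 264
j: (-11)·(-2) - (-12)·11 = 22 - (-132) = 154
k: (-12)·10 - 14·(-2) = -120 - (-28) = -92
v × w = (264, 154, -92)
u · (v × w) = 5·264 + (-5)·154 + (-14)·(-92) = 1320 - 770 + 1288 = 1838

1838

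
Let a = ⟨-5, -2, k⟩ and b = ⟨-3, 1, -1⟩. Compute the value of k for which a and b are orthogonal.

13

a · b = (-5)·(-3) + (-2)·1 + k·(-1) = 13 - 1k
Set equal to 0: -1k = -13, so k = 13.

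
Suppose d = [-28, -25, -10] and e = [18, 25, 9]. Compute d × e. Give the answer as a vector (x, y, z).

(25, 72, -250)

i: (-25)·9 - (-10)·25 = -225 - (-250) = 25
j: (-10)·18 - (-28)·9 = -180 - (-252) = 72
k: (-28)·25 - (-25)·18 = -700 - (-450) = -250
d × e = (25, 72, -250)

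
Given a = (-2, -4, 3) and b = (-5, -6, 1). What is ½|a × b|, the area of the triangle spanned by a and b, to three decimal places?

i: (-4)·1 - 3·(-6) = -4 - (-18) = 14
j: 3·(-5) - (-2)·1 = -15 - (-2) = -13
k: (-2)·(-6) - (-4)·(-5) = 12 - 20 = -8
a × b = (14, -13, -8)
|a × b| = √(14² + (-13)² + (-8)²) = √429 ≈ 20.7123
area = ½ · 20.7123 ≈ 10.356

10.356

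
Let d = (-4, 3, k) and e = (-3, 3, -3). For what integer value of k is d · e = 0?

7

d · e = (-4)·(-3) + 3·3 + k·(-3) = 21 - 3k
Set equal to 0: -3k = -21, so k = 7.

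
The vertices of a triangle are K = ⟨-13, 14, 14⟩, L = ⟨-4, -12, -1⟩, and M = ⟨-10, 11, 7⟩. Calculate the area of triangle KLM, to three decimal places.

73.644

KL = (9, -26, -15),  KM = (3, -3, -7)
i: (-26)·(-7) - (-15)·(-3) = 182 - 45 = 137
j: (-15)·3 - 9·(-7) = -45 - (-63) = 18
k: 9·(-3) - (-26)·3 = -27 - (-78) = 51
KL × KM = (137, 18, 51)
|KL × KM| = √21694 ≈ 147.2888
area = ½ · 147.2888 ≈ 73.644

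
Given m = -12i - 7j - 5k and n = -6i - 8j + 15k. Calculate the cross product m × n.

i: (-7)·15 - (-5)·(-8) = -105 - 40 = -145
j: (-5)·(-6) - (-12)·15 = 30 - (-180) = 210
k: (-12)·(-8) - (-7)·(-6) = 96 - 42 = 54
m × n = (-145, 210, 54)

(-145, 210, 54)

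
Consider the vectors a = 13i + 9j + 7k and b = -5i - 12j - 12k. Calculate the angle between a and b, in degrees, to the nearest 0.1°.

a · b = 13·(-5) + 9·(-12) + 7·(-12) = -65 - 108 - 84 = -257
|a|² = 169 + 81 + 49 = 299,  |a| = √299 ≈ 17.291616
|b|² = 25 + 144 + 144 = 313,  |b| = √313 ≈ 17.691806
cos θ = -257 / (17.291616 · 17.691806) ≈ -0.84009
θ = arccos(-0.84009) ≈ 147.1°

147.1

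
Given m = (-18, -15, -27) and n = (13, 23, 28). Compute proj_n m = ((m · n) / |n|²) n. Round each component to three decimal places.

(-11.711, -20.719, -25.223)

m · n = (-18)·13 + (-15)·23 + (-27)·28 = -234 - 345 - 756 = -1335
|n|² = 169 + 529 + 784 = 1482
proj_n m = (-1335/1482) · (13, 23, 28) ≈ (-11.711, -20.719, -25.223)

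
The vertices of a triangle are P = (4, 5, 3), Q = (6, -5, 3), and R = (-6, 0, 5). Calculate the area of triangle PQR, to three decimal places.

PQ = (2, -10, 0),  PR = (-10, -5, 2)
i: (-10)·2 - 0·(-5) = -20 - 0 = -20
j: 0·(-10) - 2·2 = 0 - 4 = -4
k: 2·(-5) - (-10)·(-10) = -10 - 100 = -110
PQ × PR = (-20, -4, -110)
|PQ × PR| = √12516 ≈ 111.8749
area = ½ · 111.8749 ≈ 55.937

55.937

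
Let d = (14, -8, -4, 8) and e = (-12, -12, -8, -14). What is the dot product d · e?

d · e = 14·(-12) + (-8)·(-12) + (-4)·(-8) + 8·(-14) = -168 + 96 + 32 - 112 = -152

-152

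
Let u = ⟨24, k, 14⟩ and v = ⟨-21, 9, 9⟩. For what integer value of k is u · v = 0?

u · v = 24·(-21) + k·9 + 14·9 = -378 + 9k
Set equal to 0: 9k = 378, so k = 42.

42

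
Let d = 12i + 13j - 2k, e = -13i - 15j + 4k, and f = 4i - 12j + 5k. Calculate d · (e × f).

297

e × f:
i: (-15)·5 - 4·(-12) = -75 - (-48) = -27
j: 4·4 - (-13)·5 = 16 - (-65) = 81
k: (-13)·(-12) - (-15)·4 = 156 - (-60) = 216
e × f = (-27, 81, 216)
d · (e × f) = 12·(-27) + 13·81 + (-2)·216 = -324 + 1053 - 432 = 297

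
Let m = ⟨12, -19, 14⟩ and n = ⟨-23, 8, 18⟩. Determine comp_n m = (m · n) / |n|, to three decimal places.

-5.812

m · n = 12·(-23) + (-19)·8 + 14·18 = -276 - 152 + 252 = -176
|n| = √(529 + 64 + 324) = √917 ≈ 30.2820
comp_n m = -176 / √917 ≈ -5.812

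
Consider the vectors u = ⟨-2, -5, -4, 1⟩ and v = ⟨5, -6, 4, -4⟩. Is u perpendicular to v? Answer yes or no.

u · v = (-2)·5 + (-5)·(-6) + (-4)·4 + 1·(-4) = -10 + 30 - 16 - 4 = 0
Zero, so the vectors are orthogonal.

yes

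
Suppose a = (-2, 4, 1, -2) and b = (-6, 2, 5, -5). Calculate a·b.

35

a · b = (-2)·(-6) + 4·2 + 1·5 + (-2)·(-5) = 12 + 8 + 5 + 10 = 35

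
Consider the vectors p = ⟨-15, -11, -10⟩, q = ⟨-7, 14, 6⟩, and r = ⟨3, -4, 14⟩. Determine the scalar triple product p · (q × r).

q × r:
i: 14·14 - 6·(-4) = 196 - (-24) = 220
j: 6·3 - (-7)·14 = 18 - (-98) = 116
k: (-7)·(-4) - 14·3 = 28 - 42 = -14
q × r = (220, 116, -14)
p · (q × r) = (-15)·220 + (-11)·116 + (-10)·(-14) = -3300 - 1276 + 140 = -4436

-4436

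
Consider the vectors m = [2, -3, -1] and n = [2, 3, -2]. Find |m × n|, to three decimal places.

i: (-3)·(-2) - (-1)·3 = 6 - (-3) = 9
j: (-1)·2 - 2·(-2) = -2 - (-4) = 2
k: 2·3 - (-3)·2 = 6 - (-6) = 12
m × n = (9, 2, 12)
|m × n| = √(9² + 2² + 12²) = √229 ≈ 15.1327

15.133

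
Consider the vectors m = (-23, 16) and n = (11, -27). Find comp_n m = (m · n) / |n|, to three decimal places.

m · n = (-23)·11 + 16·(-27) = -253 - 432 = -685
|n| = √(121 + 729) = √850 ≈ 29.1548
comp_n m = -685 / √850 ≈ -23.495

-23.495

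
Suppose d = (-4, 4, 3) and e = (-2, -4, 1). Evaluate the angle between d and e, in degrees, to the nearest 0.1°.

d · e = (-4)·(-2) + 4·(-4) + 3·1 = 8 - 16 + 3 = -5
|d|² = 16 + 16 + 9 = 41,  |d| = √41 ≈ 6.403124
|e|² = 4 + 16 + 1 = 21,  |e| = √21 ≈ 4.582576
cos θ = -5 / (6.403124 · 4.582576) ≈ -0.17040
θ = arccos(-0.17040) ≈ 99.8°

99.8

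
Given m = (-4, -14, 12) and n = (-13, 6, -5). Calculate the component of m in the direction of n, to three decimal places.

m · n = (-4)·(-13) + (-14)·6 + 12·(-5) = 52 - 84 - 60 = -92
|n| = √(169 + 36 + 25) = √230 ≈ 15.1658
comp_n m = -92 / √230 ≈ -6.066

-6.066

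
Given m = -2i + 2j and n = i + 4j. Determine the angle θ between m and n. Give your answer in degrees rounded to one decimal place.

59.0

m · n = (-2)·1 + 2·4 = -2 + 8 = 6
|m|² = 4 + 4 = 8,  |m| = √8 ≈ 2.828427
|n|² = 1 + 16 = 17,  |n| = √17 ≈ 4.123106
cos θ = 6 / (2.828427 · 4.123106) ≈ 0.51450
θ = arccos(0.51450) ≈ 59.0°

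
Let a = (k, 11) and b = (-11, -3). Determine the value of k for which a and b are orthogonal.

a · b = k·(-11) + 11·(-3) = -33 - 11k
Set equal to 0: -11k = 33, so k = -3.

-3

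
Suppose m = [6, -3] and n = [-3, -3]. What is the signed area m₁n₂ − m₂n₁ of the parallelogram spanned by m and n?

-27

6·(-3) - (-3)·(-3) = -18 - 9 = -27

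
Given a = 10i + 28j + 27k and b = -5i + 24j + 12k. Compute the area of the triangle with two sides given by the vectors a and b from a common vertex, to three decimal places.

i: 28·12 - 27·24 = 336 - 648 = -312
j: 27·(-5) - 10·12 = -135 - 120 = -255
k: 10·24 - 28·(-5) = 240 - (-140) = 380
a × b = (-312, -255, 380)
|a × b| = √((-312)² + (-255)² + 380²) = √306769 ≈ 553.8673
area = ½ · 553.8673 ≈ 276.934

276.934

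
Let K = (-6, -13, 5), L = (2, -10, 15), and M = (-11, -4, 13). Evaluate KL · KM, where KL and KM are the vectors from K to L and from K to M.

67

KL = L − K = (8, 3, 10)
KM = M − K = (-5, 9, 8)
KL · KM = 8·(-5) + 3·9 + 10·8 = -40 + 27 + 80 = 67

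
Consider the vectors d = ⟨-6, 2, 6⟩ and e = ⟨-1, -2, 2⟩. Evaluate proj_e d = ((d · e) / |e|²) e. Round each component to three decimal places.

d · e = (-6)·(-1) + 2·(-2) + 6·2 = 6 - 4 + 12 = 14
|e|² = 1 + 4 + 4 = 9
proj_e d = (14/9) · (-1, -2, 2) ≈ (-1.556, -3.111, 3.111)

(-1.556, -3.111, 3.111)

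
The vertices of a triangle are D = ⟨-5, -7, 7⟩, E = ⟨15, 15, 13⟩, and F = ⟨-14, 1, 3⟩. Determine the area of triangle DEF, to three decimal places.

DE = (20, 22, 6),  DF = (-9, 8, -4)
i: 22·(-4) - 6·8 = -88 - 48 = -136
j: 6·(-9) - 20·(-4) = -54 - (-80) = 26
k: 20·8 - 22·(-9) = 160 - (-198) = 358
DE × DF = (-136, 26, 358)
|DE × DF| = √147336 ≈ 383.8437
area = ½ · 383.8437 ≈ 191.922

191.922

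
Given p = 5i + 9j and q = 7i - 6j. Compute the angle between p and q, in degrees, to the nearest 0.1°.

101.5

p · q = 5·7 + 9·(-6) = 35 - 54 = -19
|p|² = 25 + 81 = 106,  |p| = √106 ≈ 10.295630
|q|² = 49 + 36 = 85,  |q| = √85 ≈ 9.219544
cos θ = -19 / (10.295630 · 9.219544) ≈ -0.20017
θ = arccos(-0.20017) ≈ 101.5°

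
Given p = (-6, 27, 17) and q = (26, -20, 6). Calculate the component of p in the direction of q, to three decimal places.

p · q = (-6)·26 + 27·(-20) + 17·6 = -156 - 540 + 102 = -594
|q| = √(676 + 400 + 36) = √1112 ≈ 33.3467
comp_q p = -594 / √1112 ≈ -17.813

-17.813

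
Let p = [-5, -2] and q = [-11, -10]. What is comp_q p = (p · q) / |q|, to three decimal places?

5.045

p · q = (-5)·(-11) + (-2)·(-10) = 55 + 20 = 75
|q| = √(121 + 100) = √221 ≈ 14.8661
comp_q p = 75 / √221 ≈ 5.045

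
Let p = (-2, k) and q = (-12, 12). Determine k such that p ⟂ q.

p · q = (-2)·(-12) + k·12 = 24 + 12k
Set equal to 0: 12k = -24, so k = -2.

-2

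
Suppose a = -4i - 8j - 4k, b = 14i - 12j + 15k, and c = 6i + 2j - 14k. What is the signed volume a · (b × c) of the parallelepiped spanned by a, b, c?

b × c:
i: (-12)·(-14) - 15·2 = 168 - 30 = 138
j: 15·6 - 14·(-14) = 90 - (-196) = 286
k: 14·2 - (-12)·6 = 28 - (-72) = 100
b × c = (138, 286, 100)
a · (b × c) = (-4)·138 + (-8)·286 + (-4)·100 = -552 - 2288 - 400 = -3240

-3240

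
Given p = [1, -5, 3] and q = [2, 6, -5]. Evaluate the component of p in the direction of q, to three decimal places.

-5.333

p · q = 1·2 + (-5)·6 + 3·(-5) = 2 - 30 - 15 = -43
|q| = √(4 + 36 + 25) = √65 ≈ 8.0623
comp_q p = -43 / √65 ≈ -5.333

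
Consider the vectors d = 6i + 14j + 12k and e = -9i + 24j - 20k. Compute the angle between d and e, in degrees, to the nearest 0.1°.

86.2

d · e = 6·(-9) + 14·24 + 12·(-20) = -54 + 336 - 240 = 42
|d|² = 36 + 196 + 144 = 376,  |d| = √376 ≈ 19.390719
|e|² = 81 + 576 + 400 = 1057,  |e| = √1057 ≈ 32.511536
cos θ = 42 / (19.390719 · 32.511536) ≈ 0.06662
θ = arccos(0.06662) ≈ 86.2°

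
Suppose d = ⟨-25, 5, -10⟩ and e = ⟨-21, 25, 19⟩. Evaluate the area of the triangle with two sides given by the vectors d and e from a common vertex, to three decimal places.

i: 5·19 - (-10)·25 = 95 - (-250) = 345
j: (-10)·(-21) - (-25)·19 = 210 - (-475) = 685
k: (-25)·25 - 5·(-21) = -625 - (-105) = -520
d × e = (345, 685, -520)
|d × e| = √(345² + 685² + (-520)²) = √858650 ≈ 926.6337
area = ½ · 926.6337 ≈ 463.317

463.317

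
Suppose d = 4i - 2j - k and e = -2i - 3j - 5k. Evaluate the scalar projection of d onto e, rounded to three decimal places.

d · e = 4·(-2) + (-2)·(-3) + (-1)·(-5) = -8 + 6 + 5 = 3
|e| = √(4 + 9 + 25) = √38 ≈ 6.1644
comp_e d = 3 / √38 ≈ 0.487

0.487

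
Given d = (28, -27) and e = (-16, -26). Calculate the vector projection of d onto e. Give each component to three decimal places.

d · e = 28·(-16) + (-27)·(-26) = -448 + 702 = 254
|e|² = 256 + 676 = 932
proj_e d = (254/932) · (-16, -26) ≈ (-4.361, -7.086)

(-4.361, -7.086)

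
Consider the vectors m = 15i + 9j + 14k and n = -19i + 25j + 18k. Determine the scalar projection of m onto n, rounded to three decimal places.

m · n = 15·(-19) + 9·25 + 14·18 = -285 + 225 + 252 = 192
|n| = √(361 + 625 + 324) = √1310 ≈ 36.1939
comp_n m = 192 / √1310 ≈ 5.305

5.305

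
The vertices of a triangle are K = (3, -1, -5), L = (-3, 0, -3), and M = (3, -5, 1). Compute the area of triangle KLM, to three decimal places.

22.738

KL = (-6, 1, 2),  KM = (0, -4, 6)
i: 1·6 - 2·(-4) = 6 - (-8) = 14
j: 2·0 - (-6)·6 = 0 - (-36) = 36
k: (-6)·(-4) - 1·0 = 24 - 0 = 24
KL × KM = (14, 36, 24)
|KL × KM| = √2068 ≈ 45.4753
area = ½ · 45.4753 ≈ 22.738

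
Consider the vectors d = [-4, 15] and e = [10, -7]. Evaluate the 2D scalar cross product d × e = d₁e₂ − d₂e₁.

-122

(-4)·(-7) - 15·10 = 28 - 150 = -122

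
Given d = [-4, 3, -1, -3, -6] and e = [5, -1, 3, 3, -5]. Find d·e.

-5

d · e = (-4)·5 + 3·(-1) + (-1)·3 + (-3)·3 + (-6)·(-5) = -20 - 3 - 3 - 9 + 30 = -5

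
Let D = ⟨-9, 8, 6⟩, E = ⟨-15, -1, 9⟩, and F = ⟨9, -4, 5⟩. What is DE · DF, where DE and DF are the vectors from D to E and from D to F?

DE = E − D = (-6, -9, 3)
DF = F − D = (18, -12, -1)
DE · DF = (-6)·18 + (-9)·(-12) + 3·(-1) = -108 + 108 - 3 = -3

-3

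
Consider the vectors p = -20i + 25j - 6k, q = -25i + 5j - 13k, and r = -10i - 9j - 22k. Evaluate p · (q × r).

q × r:
i: 5·(-22) - (-13)·(-9) = -110 - 117 = -227
j: (-13)·(-10) - (-25)·(-22) = 130 - 550 = -420
k: (-25)·(-9) - 5·(-10) = 225 - (-50) = 275
q × r = (-227, -420, 275)
p · (q × r) = (-20)·(-227) + 25·(-420) + (-6)·275 = 4540 - 10500 - 1650 = -7610

-7610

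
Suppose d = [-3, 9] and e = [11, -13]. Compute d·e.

d · e = (-3)·11 + 9·(-13) = -33 - 117 = -150

-150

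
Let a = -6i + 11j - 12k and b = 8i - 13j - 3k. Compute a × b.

(-189, -114, -10)

i: 11·(-3) - (-12)·(-13) = -33 - 156 = -189
j: (-12)·8 - (-6)·(-3) = -96 - 18 = -114
k: (-6)·(-13) - 11·8 = 78 - 88 = -10
a × b = (-189, -114, -10)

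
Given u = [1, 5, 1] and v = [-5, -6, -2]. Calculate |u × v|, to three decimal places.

19.647

i: 5·(-2) - 1·(-6) = -10 - (-6) = -4
j: 1·(-5) - 1·(-2) = -5 - (-2) = -3
k: 1·(-6) - 5·(-5) = -6 - (-25) = 19
u × v = (-4, -3, 19)
|u × v| = √((-4)² + (-3)² + 19²) = √386 ≈ 19.6469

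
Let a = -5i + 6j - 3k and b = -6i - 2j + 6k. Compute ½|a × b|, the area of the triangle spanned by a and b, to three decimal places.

i: 6·6 - (-3)·(-2) = 36 - 6 = 30
j: (-3)·(-6) - (-5)·6 = 18 - (-30) = 48
k: (-5)·(-2) - 6·(-6) = 10 - (-36) = 46
a × b = (30, 48, 46)
|a × b| = √(30² + 48² + 46²) = √5320 ≈ 72.9383
area = ½ · 72.9383 ≈ 36.469

36.469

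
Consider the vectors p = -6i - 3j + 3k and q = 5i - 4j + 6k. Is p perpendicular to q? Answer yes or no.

yes

p · q = (-6)·5 + (-3)·(-4) + 3·6 = -30 + 12 + 18 = 0
Zero, so the vectors are orthogonal.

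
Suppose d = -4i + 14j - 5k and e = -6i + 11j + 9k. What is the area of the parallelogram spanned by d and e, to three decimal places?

196.766

i: 14·9 - (-5)·11 = 126 - (-55) = 181
j: (-5)·(-6) - (-4)·9 = 30 - (-36) = 66
k: (-4)·11 - 14·(-6) = -44 - (-84) = 40
d × e = (181, 66, 40)
|d × e| = √(181² + 66² + 40²) = √38717 ≈ 196.7664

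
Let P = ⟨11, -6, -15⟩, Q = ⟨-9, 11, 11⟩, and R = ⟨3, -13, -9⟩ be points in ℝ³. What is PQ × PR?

(284, -88, 276)

PQ = (-20, 17, 26)
PR = (-8, -7, 6)
i: 17·6 - 26·(-7) = 102 - (-182) = 284
j: 26·(-8) - (-20)·6 = -208 - (-120) = -88
k: (-20)·(-7) - 17·(-8) = 140 - (-136) = 276
PQ × PR = (284, -88, 276)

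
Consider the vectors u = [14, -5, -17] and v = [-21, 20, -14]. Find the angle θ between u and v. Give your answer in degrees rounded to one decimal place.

102.4

u · v = 14·(-21) + (-5)·20 + (-17)·(-14) = -294 - 100 + 238 = -156
|u|² = 196 + 25 + 289 = 510,  |u| = √510 ≈ 22.583180
|v|² = 441 + 400 + 196 = 1037,  |v| = √1037 ≈ 32.202484
cos θ = -156 / (22.583180 · 32.202484) ≈ -0.21451
θ = arccos(-0.21451) ≈ 102.4°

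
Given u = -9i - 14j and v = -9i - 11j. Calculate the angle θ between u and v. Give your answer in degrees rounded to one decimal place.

6.6

u · v = (-9)·(-9) + (-14)·(-11) = 81 + 154 = 235
|u|² = 81 + 196 = 277,  |u| = √277 ≈ 16.643317
|v|² = 81 + 121 = 202,  |v| = √202 ≈ 14.212670
cos θ = 235 / (16.643317 · 14.212670) ≈ 0.99346
θ = arccos(0.99346) ≈ 6.6°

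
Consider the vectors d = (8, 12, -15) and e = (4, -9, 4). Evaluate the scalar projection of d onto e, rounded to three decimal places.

d · e = 8·4 + 12·(-9) + (-15)·4 = 32 - 108 - 60 = -136
|e| = √(16 + 81 + 16) = √113 ≈ 10.6301
comp_e d = -136 / √113 ≈ -12.794

-12.794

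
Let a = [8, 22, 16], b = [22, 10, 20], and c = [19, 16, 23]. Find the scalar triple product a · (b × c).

b × c:
i: 10·23 - 20·16 = 230 - 320 = -90
j: 20·19 - 22·23 = 380 - 506 = -126
k: 22·16 - 10·19 = 352 - 190 = 162
b × c = (-90, -126, 162)
a · (b × c) = 8·(-90) + 22·(-126) + 16·162 = -720 - 2772 + 2592 = -900

-900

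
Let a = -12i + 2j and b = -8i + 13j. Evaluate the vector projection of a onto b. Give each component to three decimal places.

a · b = (-12)·(-8) + 2·13 = 96 + 26 = 122
|b|² = 64 + 169 = 233
proj_b a = (122/233) · (-8, 13) ≈ (-4.189, 6.807)

(-4.189, 6.807)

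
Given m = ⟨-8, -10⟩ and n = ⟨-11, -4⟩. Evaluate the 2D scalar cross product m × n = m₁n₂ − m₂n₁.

(-8)·(-4) - (-10)·(-11) = 32 - 110 = -78

-78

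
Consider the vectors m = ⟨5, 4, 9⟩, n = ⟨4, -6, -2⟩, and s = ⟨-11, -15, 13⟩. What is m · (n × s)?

n × s:
i: (-6)·13 - (-2)·(-15) = -78 - 30 = -108
j: (-2)·(-11) - 4·13 = 22 - 52 = -30
k: 4·(-15) - (-6)·(-11) = -60 - 66 = -126
n × s = (-108, -30, -126)
m · (n × s) = 5·(-108) + 4·(-30) + 9·(-126) = -540 - 120 - 1134 = -1794

-1794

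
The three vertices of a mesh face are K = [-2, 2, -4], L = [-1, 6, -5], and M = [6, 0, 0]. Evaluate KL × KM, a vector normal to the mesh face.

KL = (1, 4, -1)
KM = (8, -2, 4)
i: 4·4 - (-1)·(-2) = 16 - 2 = 14
j: (-1)·8 - 1·4 = -8 - 4 = -12
k: 1·(-2) - 4·8 = -2 - 32 = -34
KL × KM = (14, -12, -34)

(14, -12, -34)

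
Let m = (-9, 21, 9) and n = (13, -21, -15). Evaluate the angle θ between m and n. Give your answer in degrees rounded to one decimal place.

167.6

m · n = (-9)·13 + 21·(-21) + 9·(-15) = -117 - 441 - 135 = -693
|m|² = 81 + 441 + 81 = 603,  |m| = √603 ≈ 24.556058
|n|² = 169 + 441 + 225 = 835,  |n| = √835 ≈ 28.896367
cos θ = -693 / (24.556058 · 28.896367) ≈ -0.97663
θ = arccos(-0.97663) ≈ 167.6°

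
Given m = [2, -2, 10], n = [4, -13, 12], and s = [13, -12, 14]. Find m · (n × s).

n × s:
i: (-13)·14 - 12·(-12) = -182 - (-144) = -38
j: 12·13 - 4·14 = 156 - 56 = 100
k: 4·(-12) - (-13)·13 = -48 - (-169) = 121
n × s = (-38, 100, 121)
m · (n × s) = 2·(-38) + (-2)·100 + 10·121 = -76 - 200 + 1210 = 934

934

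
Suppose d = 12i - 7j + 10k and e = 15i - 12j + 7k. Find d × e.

(71, 66, -39)

i: (-7)·7 - 10·(-12) = -49 - (-120) = 71
j: 10·15 - 12·7 = 150 - 84 = 66
k: 12·(-12) - (-7)·15 = -144 - (-105) = -39
d × e = (71, 66, -39)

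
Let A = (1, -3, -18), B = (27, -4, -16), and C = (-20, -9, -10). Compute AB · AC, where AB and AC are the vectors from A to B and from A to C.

-524

AB = B − A = (26, -1, 2)
AC = C − A = (-21, -6, 8)
AB · AC = 26·(-21) + (-1)·(-6) + 2·8 = -546 + 6 + 16 = -524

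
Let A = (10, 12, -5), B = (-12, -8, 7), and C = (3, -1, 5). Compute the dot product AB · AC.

AB = B − A = (-22, -20, 12)
AC = C − A = (-7, -13, 10)
AB · AC = (-22)·(-7) + (-20)·(-13) + 12·10 = 154 + 260 + 120 = 534

534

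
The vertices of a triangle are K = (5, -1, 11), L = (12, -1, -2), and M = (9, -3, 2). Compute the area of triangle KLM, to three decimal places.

KL = (7, 0, -13),  KM = (4, -2, -9)
i: 0·(-9) - (-13)·(-2) = 0 - 26 = -26
j: (-13)·4 - 7·(-9) = -52 - (-63) = 11
k: 7·(-2) - 0·4 = -14 - 0 = -14
KL × KM = (-26, 11, -14)
|KL × KM| = √993 ≈ 31.5119
area = ½ · 31.5119 ≈ 15.756

15.756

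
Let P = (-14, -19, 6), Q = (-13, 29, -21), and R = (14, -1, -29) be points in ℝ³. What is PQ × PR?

(-1194, -721, -1326)

PQ = (1, 48, -27)
PR = (28, 18, -35)
i: 48·(-35) - (-27)·18 = -1680 - (-486) = -1194
j: (-27)·28 - 1·(-35) = -756 - (-35) = -721
k: 1·18 - 48·28 = 18 - 1344 = -1326
PQ × PR = (-1194, -721, -1326)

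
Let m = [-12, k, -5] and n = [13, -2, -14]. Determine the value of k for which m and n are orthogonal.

m · n = (-12)·13 + k·(-2) + (-5)·(-14) = -86 - 2k
Set equal to 0: -2k = 86, so k = -43.

-43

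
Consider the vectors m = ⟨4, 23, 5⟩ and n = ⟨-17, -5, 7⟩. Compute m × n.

(186, -113, 371)

i: 23·7 - 5·(-5) = 161 - (-25) = 186
j: 5·(-17) - 4·7 = -85 - 28 = -113
k: 4·(-5) - 23·(-17) = -20 - (-391) = 371
m × n = (186, -113, 371)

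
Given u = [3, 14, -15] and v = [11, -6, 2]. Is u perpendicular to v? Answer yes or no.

no

u · v = 3·11 + 14·(-6) + (-15)·2 = 33 - 84 - 30 = -81
Nonzero, so the vectors are not orthogonal.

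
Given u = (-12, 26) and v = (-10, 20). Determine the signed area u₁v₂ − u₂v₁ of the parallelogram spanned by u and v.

20

(-12)·20 - 26·(-10) = -240 - (-260) = 20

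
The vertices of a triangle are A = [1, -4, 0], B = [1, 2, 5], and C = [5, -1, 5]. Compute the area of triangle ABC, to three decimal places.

17.328

AB = (0, 6, 5),  AC = (4, 3, 5)
i: 6·5 - 5·3 = 30 - 15 = 15
j: 5·4 - 0·5 = 20 - 0 = 20
k: 0·3 - 6·4 = 0 - 24 = -24
AB × AC = (15, 20, -24)
|AB × AC| = √1201 ≈ 34.6554
area = ½ · 34.6554 ≈ 17.328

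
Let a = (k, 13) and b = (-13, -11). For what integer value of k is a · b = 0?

a · b = k·(-13) + 13·(-11) = -143 - 13k
Set equal to 0: -13k = 143, so k = -11.

-11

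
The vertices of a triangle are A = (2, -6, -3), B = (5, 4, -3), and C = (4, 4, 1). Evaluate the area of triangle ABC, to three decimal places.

AB = (3, 10, 0),  AC = (2, 10, 4)
i: 10·4 - 0·10 = 40 - 0 = 40
j: 0·2 - 3·4 = 0 - 12 = -12
k: 3·10 - 10·2 = 30 - 20 = 10
AB × AC = (40, -12, 10)
|AB × AC| = √1844 ≈ 42.9418
area = ½ · 42.9418 ≈ 21.471

21.471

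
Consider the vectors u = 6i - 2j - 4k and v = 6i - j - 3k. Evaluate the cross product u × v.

(2, -6, 6)

i: (-2)·(-3) - (-4)·(-1) = 6 - 4 = 2
j: (-4)·6 - 6·(-3) = -24 - (-18) = -6
k: 6·(-1) - (-2)·6 = -6 - (-12) = 6
u × v = (2, -6, 6)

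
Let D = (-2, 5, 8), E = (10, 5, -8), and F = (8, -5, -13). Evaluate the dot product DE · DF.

DE = E − D = (12, 0, -16)
DF = F − D = (10, -10, -21)
DE · DF = 12·10 + 0·(-10) + (-16)·(-21) = 120 + 0 + 336 = 456

456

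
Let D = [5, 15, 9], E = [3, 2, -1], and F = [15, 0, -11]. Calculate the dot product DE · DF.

DE = E − D = (-2, -13, -10)
DF = F − D = (10, -15, -20)
DE · DF = (-2)·10 + (-13)·(-15) + (-10)·(-20) = -20 + 195 + 200 = 375

375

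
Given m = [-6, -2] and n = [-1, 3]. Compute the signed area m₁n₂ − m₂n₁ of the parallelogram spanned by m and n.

-20

(-6)·3 - (-2)·(-1) = -18 - 2 = -20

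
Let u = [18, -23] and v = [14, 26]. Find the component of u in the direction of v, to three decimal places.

-11.717

u · v = 18·14 + (-23)·26 = 252 - 598 = -346
|v| = √(196 + 676) = √872 ≈ 29.5296
comp_v u = -346 / √872 ≈ -11.717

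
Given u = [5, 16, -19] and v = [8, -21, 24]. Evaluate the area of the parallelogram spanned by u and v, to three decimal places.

i: 16·24 - (-19)·(-21) = 384 - 399 = -15
j: (-19)·8 - 5·24 = -152 - 120 = -272
k: 5·(-21) - 16·8 = -105 - 128 = -233
u × v = (-15, -272, -233)
|u × v| = √((-15)² + (-272)² + (-233)²) = √128498 ≈ 358.4662

358.466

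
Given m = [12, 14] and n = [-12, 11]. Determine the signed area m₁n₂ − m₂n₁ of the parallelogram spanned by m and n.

300

12·11 - 14·(-12) = 132 - (-168) = 300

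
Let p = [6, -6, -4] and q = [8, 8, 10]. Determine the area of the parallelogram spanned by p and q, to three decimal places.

i: (-6)·10 - (-4)·8 = -60 - (-32) = -28
j: (-4)·8 - 6·10 = -32 - 60 = -92
k: 6·8 - (-6)·8 = 48 - (-48) = 96
p × q = (-28, -92, 96)
|p × q| = √((-28)² + (-92)² + 96²) = √18464 ≈ 135.8823

135.882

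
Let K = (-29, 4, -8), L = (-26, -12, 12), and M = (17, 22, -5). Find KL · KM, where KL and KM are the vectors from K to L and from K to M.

KL = L − K = (3, -16, 20)
KM = M − K = (46, 18, 3)
KL · KM = 3·46 + (-16)·18 + 20·3 = 138 - 288 + 60 = -90

-90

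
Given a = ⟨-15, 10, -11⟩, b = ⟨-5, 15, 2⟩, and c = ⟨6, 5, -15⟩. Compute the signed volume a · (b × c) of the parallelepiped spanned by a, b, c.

b × c:
i: 15·(-15) - 2·5 = -225 - 10 = -235
j: 2·6 - (-5)·(-15) = 12 - 75 = -63
k: (-5)·5 - 15·6 = -25 - 90 = -115
b × c = (-235, -63, -115)
a · (b × c) = (-15)·(-235) + 10·(-63) + (-11)·(-115) = 3525 - 630 + 1265 = 4160

4160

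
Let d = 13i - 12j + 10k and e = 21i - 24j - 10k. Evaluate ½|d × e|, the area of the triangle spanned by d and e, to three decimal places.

249.399

i: (-12)·(-10) - 10·(-24) = 120 - (-240) = 360
j: 10·21 - 13·(-10) = 210 - (-130) = 340
k: 13·(-24) - (-12)·21 = -312 - (-252) = -60
d × e = (360, 340, -60)
|d × e| = √(360² + 340² + (-60)²) = √248800 ≈ 498.7986
area = ½ · 498.7986 ≈ 249.399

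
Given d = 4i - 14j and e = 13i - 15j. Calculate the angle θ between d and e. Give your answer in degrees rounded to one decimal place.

25.0

d · e = 4·13 + (-14)·(-15) = 52 + 210 = 262
|d|² = 16 + 196 = 212,  |d| = √212 ≈ 14.560220
|e|² = 169 + 225 = 394,  |e| = √394 ≈ 19.849433
cos θ = 262 / (14.560220 · 19.849433) ≈ 0.90654
θ = arccos(0.90654) ≈ 25.0°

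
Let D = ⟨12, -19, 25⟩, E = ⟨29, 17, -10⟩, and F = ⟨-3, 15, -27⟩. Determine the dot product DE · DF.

2789

DE = E − D = (17, 36, -35)
DF = F − D = (-15, 34, -52)
DE · DF = 17·(-15) + 36·34 + (-35)·(-52) = -255 + 1224 + 1820 = 2789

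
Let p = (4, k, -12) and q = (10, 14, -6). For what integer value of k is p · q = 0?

-8

p · q = 4·10 + k·14 + (-12)·(-6) = 112 + 14k
Set equal to 0: 14k = -112, so k = -8.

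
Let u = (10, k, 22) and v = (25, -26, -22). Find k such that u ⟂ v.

-9

u · v = 10·25 + k·(-26) + 22·(-22) = -234 - 26k
Set equal to 0: -26k = 234, so k = -9.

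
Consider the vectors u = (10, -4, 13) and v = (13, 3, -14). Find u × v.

(17, 309, 82)

i: (-4)·(-14) - 13·3 = 56 - 39 = 17
j: 13·13 - 10·(-14) = 169 - (-140) = 309
k: 10·3 - (-4)·13 = 30 - (-52) = 82
u × v = (17, 309, 82)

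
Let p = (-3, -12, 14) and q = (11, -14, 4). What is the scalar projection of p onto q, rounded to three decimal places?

p · q = (-3)·11 + (-12)·(-14) + 14·4 = -33 + 168 + 56 = 191
|q| = √(121 + 196 + 16) = √333 ≈ 18.2483
comp_q p = 191 / √333 ≈ 10.467

10.467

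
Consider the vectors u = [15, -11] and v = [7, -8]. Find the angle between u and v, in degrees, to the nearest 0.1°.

12.6

u · v = 15·7 + (-11)·(-8) = 105 + 88 = 193
|u|² = 225 + 121 = 346,  |u| = √346 ≈ 18.601075
|v|² = 49 + 64 = 113,  |v| = √113 ≈ 10.630146
cos θ = 193 / (18.601075 · 10.630146) ≈ 0.97607
θ = arccos(0.97607) ≈ 12.6°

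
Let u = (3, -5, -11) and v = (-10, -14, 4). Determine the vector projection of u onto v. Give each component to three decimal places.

u · v = 3·(-10) + (-5)·(-14) + (-11)·4 = -30 + 70 - 44 = -4
|v|² = 100 + 196 + 16 = 312
proj_v u = (-4/312) · (-10, -14, 4) ≈ (0.128, 0.179, -0.051)

(0.128, 0.179, -0.051)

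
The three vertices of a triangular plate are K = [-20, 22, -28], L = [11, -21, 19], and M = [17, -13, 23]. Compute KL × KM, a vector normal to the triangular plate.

(-548, 158, 506)

KL = (31, -43, 47)
KM = (37, -35, 51)
i: (-43)·51 - 47·(-35) = -2193 - (-1645) = -548
j: 47·37 - 31·51 = 1739 - 1581 = 158
k: 31·(-35) - (-43)·37 = -1085 - (-1591) = 506
KL × KM = (-548, 158, 506)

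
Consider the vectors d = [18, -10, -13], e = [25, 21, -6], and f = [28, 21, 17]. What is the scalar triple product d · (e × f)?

e × f:
i: 21·17 - (-6)·21 = 357 - (-126) = 483
j: (-6)·28 - 25·17 = -168 - 425 = -593
k: 25·21 - 21·28 = 525 - 588 = -63
e × f = (483, -593, -63)
d · (e × f) = 18·483 + (-10)·(-593) + (-13)·(-63) = 8694 + 5930 + 819 = 15443

15443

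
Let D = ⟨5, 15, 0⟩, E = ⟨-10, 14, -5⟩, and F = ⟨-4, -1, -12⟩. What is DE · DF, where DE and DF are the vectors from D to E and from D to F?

211

DE = E − D = (-15, -1, -5)
DF = F − D = (-9, -16, -12)
DE · DF = (-15)·(-9) + (-1)·(-16) + (-5)·(-12) = 135 + 16 + 60 = 211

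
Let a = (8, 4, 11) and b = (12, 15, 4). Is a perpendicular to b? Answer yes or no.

no

a · b = 8·12 + 4·15 + 11·4 = 96 + 60 + 44 = 200
Nonzero, so the vectors are not orthogonal.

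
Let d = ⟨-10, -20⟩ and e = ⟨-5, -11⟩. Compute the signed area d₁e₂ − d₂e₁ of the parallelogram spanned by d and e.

(-10)·(-11) - (-20)·(-5) = 110 - 100 = 10

10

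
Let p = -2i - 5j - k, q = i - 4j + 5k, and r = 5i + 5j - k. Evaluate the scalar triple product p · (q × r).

-113

q × r:
i: (-4)·(-1) - 5·5 = 4 - 25 = -21
j: 5·5 - 1·(-1) = 25 - (-1) = 26
k: 1·5 - (-4)·5 = 5 - (-20) = 25
q × r = (-21, 26, 25)
p · (q × r) = (-2)·(-21) + (-5)·26 + (-1)·25 = 42 - 130 - 25 = -113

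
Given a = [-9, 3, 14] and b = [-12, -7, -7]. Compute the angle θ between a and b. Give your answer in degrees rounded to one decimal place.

a · b = (-9)·(-12) + 3·(-7) + 14·(-7) = 108 - 21 - 98 = -11
|a|² = 81 + 9 + 196 = 286,  |a| = √286 ≈ 16.911535
|b|² = 144 + 49 + 49 = 242,  |b| = √242 ≈ 15.556349
cos θ = -11 / (16.911535 · 15.556349) ≈ -0.04181
θ = arccos(-0.04181) ≈ 92.4°

92.4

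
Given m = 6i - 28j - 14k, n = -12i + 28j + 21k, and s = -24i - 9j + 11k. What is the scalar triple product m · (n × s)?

2478

n × s:
i: 28·11 - 21·(-9) = 308 - (-189) = 497
j: 21·(-24) - (-12)·11 = -504 - (-132) = -372
k: (-12)·(-9) - 28·(-24) = 108 - (-672) = 780
n × s = (497, -372, 780)
m · (n × s) = 6·497 + (-28)·(-372) + (-14)·780 = 2982 + 10416 - 10920 = 2478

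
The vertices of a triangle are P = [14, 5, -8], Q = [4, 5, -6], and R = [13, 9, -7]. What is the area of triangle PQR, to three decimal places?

20.785

PQ = (-10, 0, 2),  PR = (-1, 4, 1)
i: 0·1 - 2·4 = 0 - 8 = -8
j: 2·(-1) - (-10)·1 = -2 - (-10) = 8
k: (-10)·4 - 0·(-1) = -40 - 0 = -40
PQ × PR = (-8, 8, -40)
|PQ × PR| = √1728 ≈ 41.5692
area = ½ · 41.5692 ≈ 20.785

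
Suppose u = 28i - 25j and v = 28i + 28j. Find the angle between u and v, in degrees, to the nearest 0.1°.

u · v = 28·28 + (-25)·28 = 784 - 700 = 84
|u|² = 784 + 625 = 1409,  |u| = √1409 ≈ 37.536649
|v|² = 784 + 784 = 1568,  |v| = √1568 ≈ 39.597980
cos θ = 84 / (37.536649 · 39.597980) ≈ 0.05651
θ = arccos(0.05651) ≈ 86.8°

86.8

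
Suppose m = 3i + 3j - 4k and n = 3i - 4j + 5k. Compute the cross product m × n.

i: 3·5 - (-4)·(-4) = 15 - 16 = -1
j: (-4)·3 - 3·5 = -12 - 15 = -27
k: 3·(-4) - 3·3 = -12 - 9 = -21
m × n = (-1, -27, -21)

(-1, -27, -21)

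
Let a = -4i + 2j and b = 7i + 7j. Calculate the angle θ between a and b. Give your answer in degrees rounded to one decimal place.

108.4

a · b = (-4)·7 + 2·7 = -28 + 14 = -14
|a|² = 16 + 4 = 20,  |a| = √20 ≈ 4.472136
|b|² = 49 + 49 = 98,  |b| = √98 ≈ 9.899495
cos θ = -14 / (4.472136 · 9.899495) ≈ -0.31623
θ = arccos(-0.31623) ≈ 108.4°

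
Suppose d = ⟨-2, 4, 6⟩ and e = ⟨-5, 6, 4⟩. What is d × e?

(-20, -22, 8)

i: 4·4 - 6·6 = 16 - 36 = -20
j: 6·(-5) - (-2)·4 = -30 - (-8) = -22
k: (-2)·6 - 4·(-5) = -12 - (-20) = 8
d × e = (-20, -22, 8)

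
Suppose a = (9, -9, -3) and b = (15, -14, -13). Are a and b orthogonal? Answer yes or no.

a · b = 9·15 + (-9)·(-14) + (-3)·(-13) = 135 + 126 + 39 = 300
Nonzero, so the vectors are not orthogonal.

no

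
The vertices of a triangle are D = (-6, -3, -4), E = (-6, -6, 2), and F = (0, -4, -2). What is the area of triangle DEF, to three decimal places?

DE = (0, -3, 6),  DF = (6, -1, 2)
i: (-3)·2 - 6·(-1) = -6 - (-6) = 0
j: 6·6 - 0·2 = 36 - 0 = 36
k: 0·(-1) - (-3)·6 = 0 - (-18) = 18
DE × DF = (0, 36, 18)
|DE × DF| = √1620 ≈ 40.2492
area = ½ · 40.2492 ≈ 20.125

20.125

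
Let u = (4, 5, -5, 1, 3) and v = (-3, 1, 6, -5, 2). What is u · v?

u · v = 4·(-3) + 5·1 + (-5)·6 + 1·(-5) + 3·2 = -12 + 5 - 30 - 5 + 6 = -36

-36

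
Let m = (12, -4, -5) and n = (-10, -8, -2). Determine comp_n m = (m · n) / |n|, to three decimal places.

m · n = 12·(-10) + (-4)·(-8) + (-5)·(-2) = -120 + 32 + 10 = -78
|n| = √(100 + 64 + 4) = √168 ≈ 12.9615
comp_n m = -78 / √168 ≈ -6.018

-6.018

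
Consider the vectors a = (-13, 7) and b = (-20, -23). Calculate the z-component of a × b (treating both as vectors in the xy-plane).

439

(-13)·(-23) - 7·(-20) = 299 - (-140) = 439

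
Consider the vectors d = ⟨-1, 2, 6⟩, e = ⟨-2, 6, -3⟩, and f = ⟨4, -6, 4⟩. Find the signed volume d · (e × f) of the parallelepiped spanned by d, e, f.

e × f:
i: 6·4 - (-3)·(-6) = 24 - 18 = 6
j: (-3)·4 - (-2)·4 = -12 - (-8) = -4
k: (-2)·(-6) - 6·4 = 12 - 24 = -12
e × f = (6, -4, -12)
d · (e × f) = (-1)·6 + 2·(-4) + 6·(-12) = -6 - 8 - 72 = -86

-86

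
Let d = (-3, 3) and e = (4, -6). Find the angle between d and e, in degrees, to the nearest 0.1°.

d · e = (-3)·4 + 3·(-6) = -12 - 18 = -30
|d|² = 9 + 9 = 18,  |d| = √18 ≈ 4.242641
|e|² = 16 + 36 = 52,  |e| = √52 ≈ 7.211103
cos θ = -30 / (4.242641 · 7.211103) ≈ -0.98058
θ = arccos(-0.98058) ≈ 168.7°

168.7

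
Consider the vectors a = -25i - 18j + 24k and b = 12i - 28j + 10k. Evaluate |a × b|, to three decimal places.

i: (-18)·10 - 24·(-28) = -180 - (-672) = 492
j: 24·12 - (-25)·10 = 288 - (-250) = 538
k: (-25)·(-28) - (-18)·12 = 700 - (-216) = 916
a × b = (492, 538, 916)
|a × b| = √(492² + 538² + 916²) = √1370564 ≈ 1170.7109

1170.711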